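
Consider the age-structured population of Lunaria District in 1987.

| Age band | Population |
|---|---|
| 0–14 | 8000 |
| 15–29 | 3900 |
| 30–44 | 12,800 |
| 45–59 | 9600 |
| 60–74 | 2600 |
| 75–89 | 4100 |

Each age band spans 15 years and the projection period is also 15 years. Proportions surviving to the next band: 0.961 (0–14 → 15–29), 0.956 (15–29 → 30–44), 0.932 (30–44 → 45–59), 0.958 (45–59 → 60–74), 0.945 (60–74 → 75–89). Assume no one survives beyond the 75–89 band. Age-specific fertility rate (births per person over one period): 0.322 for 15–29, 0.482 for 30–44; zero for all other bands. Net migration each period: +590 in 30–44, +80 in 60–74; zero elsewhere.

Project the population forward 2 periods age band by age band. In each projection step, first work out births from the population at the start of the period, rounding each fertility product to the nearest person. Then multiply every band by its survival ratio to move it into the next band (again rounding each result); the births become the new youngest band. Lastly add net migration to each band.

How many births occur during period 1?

Let band 1 be 0–14 through band 6 = 75–89.
Period 1.
Births: 3900 × 0.322 = 1256  |  12800 × 0.482 = 6170 — total 7426
Band 2: 8000 × 0.961 = 7688
Band 3: 3900 × 0.956 = 3728
Band 4: 12800 × 0.932 = 11930
Band 5: 9600 × 0.958 = 9197
Band 6: 2600 × 0.945 = 2457
Net migration: Band 3 + 590 → 4318; Band 5 + 80 → 9277
→ [7426, 7688, 4318, 11930, 9277, 2457]

7426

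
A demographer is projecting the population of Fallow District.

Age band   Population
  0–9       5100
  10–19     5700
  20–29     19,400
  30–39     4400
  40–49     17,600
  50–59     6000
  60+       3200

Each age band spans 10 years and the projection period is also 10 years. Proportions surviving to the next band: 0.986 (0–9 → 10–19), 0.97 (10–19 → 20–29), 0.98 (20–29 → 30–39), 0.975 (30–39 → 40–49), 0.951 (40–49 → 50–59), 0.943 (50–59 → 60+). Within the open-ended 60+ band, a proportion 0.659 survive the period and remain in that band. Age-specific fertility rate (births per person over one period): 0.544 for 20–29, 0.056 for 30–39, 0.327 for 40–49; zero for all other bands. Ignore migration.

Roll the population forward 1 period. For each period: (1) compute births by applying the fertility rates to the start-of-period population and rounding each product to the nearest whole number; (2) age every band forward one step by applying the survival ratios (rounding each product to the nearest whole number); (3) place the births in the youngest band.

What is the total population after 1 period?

(Groups numbered youngest = 1 to oldest = 7.)
[period 1]
Births: 19400 × 0.544 = 10554 ; 4400 × 0.056 = 246 ; 17600 × 0.327 = 5755 ⇒ total 16555
Group 2: 5100 × 0.986 = 5029
Group 3: 5700 × 0.97 = 5529
Group 4: 19400 × 0.98 = 19012
Group 5: 4400 × 0.975 = 4290
Group 6: 17600 × 0.951 = 16738
Group 7: 6000 × 0.943 + 3200 × 0.659 = 5658 + 2109 = 7767
→ [16555, 5029, 5529, 19012, 4290, 16738, 7767]
Total after period 1: 16555 + 5029 + 5529 + 19012 + 4290 + 16738 + 7767 = 74920

74920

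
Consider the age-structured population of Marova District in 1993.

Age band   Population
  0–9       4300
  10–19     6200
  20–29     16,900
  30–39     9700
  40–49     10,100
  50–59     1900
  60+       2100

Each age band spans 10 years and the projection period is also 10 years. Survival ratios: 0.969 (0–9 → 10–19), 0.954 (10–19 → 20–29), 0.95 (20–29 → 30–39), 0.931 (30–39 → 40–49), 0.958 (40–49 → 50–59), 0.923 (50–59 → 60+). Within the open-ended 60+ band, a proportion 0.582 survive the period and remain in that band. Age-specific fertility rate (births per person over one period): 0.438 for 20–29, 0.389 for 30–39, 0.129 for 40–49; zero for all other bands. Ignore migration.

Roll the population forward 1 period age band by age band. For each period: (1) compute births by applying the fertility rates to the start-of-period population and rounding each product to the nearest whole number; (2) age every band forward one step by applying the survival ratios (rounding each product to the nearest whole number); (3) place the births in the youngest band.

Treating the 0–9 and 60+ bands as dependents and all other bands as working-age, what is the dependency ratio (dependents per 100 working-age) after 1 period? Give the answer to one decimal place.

34.5

Numbering the groups 1..7 from youngest to oldest:
— Period 1 —
Births: 16900 × 0.438 = 7402, 9700 × 0.389 = 3773, 10100 × 0.129 = 1303 → 12478
Group 2: 4300 × 0.969 = 4167
Group 3: 6200 × 0.954 = 5915
Group 4: 16900 × 0.95 = 16055
Group 5: 9700 × 0.931 = 9031
Group 6: 10100 × 0.958 = 9676
Group 7: 1900 × 0.923 + 2100 × 0.582 = 1754 + 1222 = 2976
Giving 12478 / 4167 / 5915 / 16055 / 9031 / 9676 / 2976.
Dependents (band 0–9 + band 60+) = 12478 + 2976 = 15454; working-age = 44844; ratio = 15454/44844 × 100 = 34.5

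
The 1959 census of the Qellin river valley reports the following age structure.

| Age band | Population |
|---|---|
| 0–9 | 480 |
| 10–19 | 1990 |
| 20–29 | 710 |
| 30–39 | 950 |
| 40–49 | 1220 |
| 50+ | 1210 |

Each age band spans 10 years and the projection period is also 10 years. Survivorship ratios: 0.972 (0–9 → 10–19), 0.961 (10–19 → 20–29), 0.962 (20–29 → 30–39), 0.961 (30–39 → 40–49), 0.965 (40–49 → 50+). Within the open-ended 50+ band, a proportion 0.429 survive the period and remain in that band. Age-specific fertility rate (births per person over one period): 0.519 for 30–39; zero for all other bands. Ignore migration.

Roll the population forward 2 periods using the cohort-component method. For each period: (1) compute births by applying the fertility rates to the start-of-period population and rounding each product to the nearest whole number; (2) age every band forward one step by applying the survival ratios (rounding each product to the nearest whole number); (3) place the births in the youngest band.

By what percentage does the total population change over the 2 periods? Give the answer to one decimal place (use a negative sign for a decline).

[period 1]
Births: 950 * 0.519 = 493
10–19: 480 * 0.972 = 467
20–29: 1990 * 0.961 = 1912
30–39: 710 * 0.962 = 683
40–49: 950 * 0.961 = 913
50+: 1220 * 0.965 + 1210 * 0.429 = 1177 + 519 = 1696
→ [493, 467, 1912, 683, 913, 1696]
[period 2]
Births: 683 * 0.519 = 354
10–19: 493 * 0.972 = 479
20–29: 467 * 0.961 = 449
30–39: 1912 * 0.962 = 1839
40–49: 683 * 0.961 = 656
50+: 913 * 0.965 + 1696 * 0.429 = 881 + 728 = 1609
→ [354, 479, 449, 1839, 656, 1609]
Total: 6560 → 5386; change = -1174; percentage change = -17.9%

-17.9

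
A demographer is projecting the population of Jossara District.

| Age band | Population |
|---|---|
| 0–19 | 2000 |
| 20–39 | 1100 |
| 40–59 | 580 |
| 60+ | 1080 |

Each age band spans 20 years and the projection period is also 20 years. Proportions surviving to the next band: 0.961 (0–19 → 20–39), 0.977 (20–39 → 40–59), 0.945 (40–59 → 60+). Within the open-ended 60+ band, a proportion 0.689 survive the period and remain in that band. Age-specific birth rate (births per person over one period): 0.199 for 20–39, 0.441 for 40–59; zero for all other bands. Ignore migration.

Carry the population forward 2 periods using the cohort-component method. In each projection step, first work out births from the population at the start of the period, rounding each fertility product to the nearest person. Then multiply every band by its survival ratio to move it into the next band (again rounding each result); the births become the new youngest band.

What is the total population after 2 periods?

5096

— Period 1 —
Births: 1100 * 0.199 = 219  |  580 * 0.441 = 256 → 475
20–39: 2000 * 0.961 = 1922
40–59: 1100 * 0.977 = 1075
60+: 580 * 0.945 + 1080 * 0.689 = 548 + 744 = 1292
Population now: 0–19=475, 20–39=1922, 40–59=1075, 60+=1292
— Period 2 —
Births: 1922 * 0.199 = 382  |  1075 * 0.441 = 474 → 856
20–39: 475 * 0.961 = 456
40–59: 1922 * 0.977 = 1878
60+: 1075 * 0.945 + 1292 * 0.689 = 1016 + 890 = 1906
Population now: 0–19=856, 20–39=456, 40–59=1878, 60+=1906
Total after period 2: 856 + 456 + 1878 + 1906 = 5096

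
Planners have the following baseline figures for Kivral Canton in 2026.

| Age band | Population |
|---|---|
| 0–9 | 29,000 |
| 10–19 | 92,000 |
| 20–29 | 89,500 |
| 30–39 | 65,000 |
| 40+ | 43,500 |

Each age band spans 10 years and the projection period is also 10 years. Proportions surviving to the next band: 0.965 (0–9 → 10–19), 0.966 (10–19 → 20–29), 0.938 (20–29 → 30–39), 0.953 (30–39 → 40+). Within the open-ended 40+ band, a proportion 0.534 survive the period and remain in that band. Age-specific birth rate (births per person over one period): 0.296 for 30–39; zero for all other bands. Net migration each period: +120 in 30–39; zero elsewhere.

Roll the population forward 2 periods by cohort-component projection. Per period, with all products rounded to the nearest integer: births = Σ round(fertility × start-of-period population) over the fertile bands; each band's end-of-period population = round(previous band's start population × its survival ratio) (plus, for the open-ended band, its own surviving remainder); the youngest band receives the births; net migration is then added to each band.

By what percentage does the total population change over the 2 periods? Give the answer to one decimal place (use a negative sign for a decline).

-12.4

Period 1.
Births: 65000 * 0.296 = 19240
10–19: 29000 * 0.965 = 27985
20–29: 92000 * 0.966 = 88872
30–39: 89500 * 0.938 = 83951
40+: 65000 * 0.953 + 43500 * 0.534 = 61945 + 23229 = 85174
Net migration: 30–39 + 120 → 84071
Population now: 0–9=19240, 10–19=27985, 20–29=88872, 30–39=84071, 40+=85174
Period 2.
Births: 84071 * 0.296 = 24885
10–19: 19240 * 0.965 = 18567
20–29: 27985 * 0.966 = 27034
30–39: 88872 * 0.938 = 83362
40+: 84071 * 0.953 + 85174 * 0.534 = 80120 + 45483 = 125603
Net migration: 30–39 + 120 → 83482
Population now: 0–9=24885, 10–19=18567, 20–29=27034, 30–39=83482, 40+=125603
Total: 319000 → 279571; change = -39429; percentage change = -12.4%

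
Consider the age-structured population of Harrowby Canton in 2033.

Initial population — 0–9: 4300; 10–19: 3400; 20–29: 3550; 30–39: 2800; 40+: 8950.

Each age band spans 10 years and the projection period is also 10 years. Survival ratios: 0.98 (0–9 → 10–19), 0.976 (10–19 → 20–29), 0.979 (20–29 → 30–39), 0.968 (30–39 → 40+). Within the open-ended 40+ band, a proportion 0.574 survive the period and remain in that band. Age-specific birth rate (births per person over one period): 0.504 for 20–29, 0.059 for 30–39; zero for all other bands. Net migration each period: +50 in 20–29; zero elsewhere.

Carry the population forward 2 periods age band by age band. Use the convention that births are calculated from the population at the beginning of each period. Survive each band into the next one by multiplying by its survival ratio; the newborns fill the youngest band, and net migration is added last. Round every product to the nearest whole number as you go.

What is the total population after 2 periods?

19145

Period 1.
Births: 3550 × 0.504 = 1789 ; 2800 × 0.059 = 165 → 1954
10–19: 4300 × 0.98 = 4214
20–29: 3400 × 0.976 = 3318
30–39: 3550 × 0.979 = 3475
40+: 2800 × 0.968 + 8950 × 0.574 = 2710 + 5137 = 7847
Net migration: 20–29 + 50 → 3368
Population now: 0–9=1954, 10–19=4214, 20–29=3368, 30–39=3475, 40+=7847
Period 2.
Births: 3368 × 0.504 = 1697 ; 3475 × 0.059 = 205 → 1902
10–19: 1954 × 0.98 = 1915
20–29: 4214 × 0.976 = 4113
30–39: 3368 × 0.979 = 3297
40+: 3475 × 0.968 + 7847 × 0.574 = 3364 + 4504 = 7868
Net migration: 20–29 + 50 → 4163
Population now: 0–9=1902, 10–19=1915, 20–29=4163, 30–39=3297, 40+=7868
Total after period 2: 1902 + 1915 + 4163 + 3297 + 7868 = 19145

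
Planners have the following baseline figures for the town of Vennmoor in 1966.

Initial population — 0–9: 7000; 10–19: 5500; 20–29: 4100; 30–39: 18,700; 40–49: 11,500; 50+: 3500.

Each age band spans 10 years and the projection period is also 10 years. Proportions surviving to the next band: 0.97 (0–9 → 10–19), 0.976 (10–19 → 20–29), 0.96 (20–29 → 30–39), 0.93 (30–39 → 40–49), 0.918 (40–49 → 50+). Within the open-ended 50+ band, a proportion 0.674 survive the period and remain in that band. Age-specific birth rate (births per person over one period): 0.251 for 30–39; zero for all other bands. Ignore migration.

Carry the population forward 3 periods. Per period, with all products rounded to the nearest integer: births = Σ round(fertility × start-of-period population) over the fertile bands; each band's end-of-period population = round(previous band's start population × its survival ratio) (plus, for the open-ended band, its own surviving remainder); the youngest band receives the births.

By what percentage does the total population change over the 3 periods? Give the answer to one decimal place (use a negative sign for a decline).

-24.8

Call the groups 1 to 6, youngest first.
After projecting period 1:
Births: 18700 * 0.251 = 4694
Group 2: 7000 * 0.97 = 6790
Group 3: 5500 * 0.976 = 5368
Group 4: 4100 * 0.96 = 3936
Group 5: 18700 * 0.93 = 17391
Group 6: 11500 * 0.918 + 3500 * 0.674 = 10557 + 2359 = 12916
End of period: [4694, 6790, 5368, 3936, 17391, 12916]
After projecting period 2:
Births: 3936 * 0.251 = 988
Group 2: 4694 * 0.97 = 4553
Group 3: 6790 * 0.976 = 6627
Group 4: 5368 * 0.96 = 5153
Group 5: 3936 * 0.93 = 3660
Group 6: 17391 * 0.918 + 12916 * 0.674 = 15965 + 8705 = 24670
End of period: [988, 4553, 6627, 5153, 3660, 24670]
After projecting period 3:
Births: 5153 * 0.251 = 1293
Group 2: 988 * 0.97 = 958
Group 3: 4553 * 0.976 = 4444
Group 4: 6627 * 0.96 = 6362
Group 5: 5153 * 0.93 = 4792
Group 6: 3660 * 0.918 + 24670 * 0.674 = 3360 + 16628 = 19988
End of period: [1293, 958, 4444, 6362, 4792, 19988]
Total: 50300 → 37837; change = -12463; percentage change = -24.8%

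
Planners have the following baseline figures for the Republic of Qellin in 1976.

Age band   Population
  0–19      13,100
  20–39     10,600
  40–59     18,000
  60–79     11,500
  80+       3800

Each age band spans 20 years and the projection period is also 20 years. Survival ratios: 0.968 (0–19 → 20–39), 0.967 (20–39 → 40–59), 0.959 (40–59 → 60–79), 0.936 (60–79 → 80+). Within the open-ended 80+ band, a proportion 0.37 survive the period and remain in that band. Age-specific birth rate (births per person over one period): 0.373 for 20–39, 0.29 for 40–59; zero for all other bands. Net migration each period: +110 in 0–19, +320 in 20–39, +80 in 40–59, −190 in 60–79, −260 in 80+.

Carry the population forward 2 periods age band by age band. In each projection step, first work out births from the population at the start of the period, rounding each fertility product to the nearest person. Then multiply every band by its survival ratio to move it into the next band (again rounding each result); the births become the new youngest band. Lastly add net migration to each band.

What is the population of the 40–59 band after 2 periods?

Call the groups 1 to 5, youngest first.
Period 1:
Births: 10600 * 0.373 = 3954 ; 18000 * 0.29 = 5220 — total 9174
Group 2: 13100 * 0.968 = 12681
Group 3: 10600 * 0.967 = 10250
Group 4: 18000 * 0.959 = 17262
Group 5: 11500 * 0.936 + 3800 * 0.37 = 10764 + 1406 = 12170
Net migration: Group 1 + 110 → 9284; Group 2 + 320 → 13001; Group 3 + 80 → 10330; Group 4 − 190 → 17072; Group 5 − 260 → 11910
End of period: [9284, 13001, 10330, 17072, 11910]
Period 2:
Births: 13001 * 0.373 = 4849 ; 10330 * 0.29 = 2996 — total 7845
Group 2: 9284 * 0.968 = 8987
Group 3: 13001 * 0.967 = 12572
Group 4: 10330 * 0.959 = 9906
Group 5: 17072 * 0.936 + 11910 * 0.37 = 15979 + 4407 = 20386
Net migration: Group 1 + 110 → 7955; Group 2 + 320 → 9307; Group 3 + 80 → 12652; Group 4 − 190 → 9716; Group 5 − 260 → 20126
End of period: [7955, 9307, 12652, 9716, 20126]

12652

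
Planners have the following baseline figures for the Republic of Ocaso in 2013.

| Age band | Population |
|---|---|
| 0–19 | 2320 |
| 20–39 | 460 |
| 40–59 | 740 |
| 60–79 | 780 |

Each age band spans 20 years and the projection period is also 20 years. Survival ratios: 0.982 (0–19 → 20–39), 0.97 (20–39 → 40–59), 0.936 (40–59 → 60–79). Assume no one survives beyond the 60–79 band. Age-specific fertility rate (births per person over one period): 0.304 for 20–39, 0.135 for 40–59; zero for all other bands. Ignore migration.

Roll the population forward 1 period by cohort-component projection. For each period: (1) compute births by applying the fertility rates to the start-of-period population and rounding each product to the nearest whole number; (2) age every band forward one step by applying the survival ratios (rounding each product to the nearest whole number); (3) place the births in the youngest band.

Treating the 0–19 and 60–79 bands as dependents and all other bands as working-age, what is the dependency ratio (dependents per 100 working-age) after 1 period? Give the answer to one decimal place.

Period 1.
Births: 460 * 0.304 = 140 ; 740 * 0.135 = 100 → total 240
20–39: 2320 * 0.982 = 2278
40–59: 460 * 0.97 = 446
60–79: 740 * 0.936 = 693
Giving 240 / 2278 / 446 / 693.
Dependents (band 0–19 + band 60–79) = 240 + 693 = 933; working-age = 2724; ratio = 933/2724 × 100 = 34.3

34.3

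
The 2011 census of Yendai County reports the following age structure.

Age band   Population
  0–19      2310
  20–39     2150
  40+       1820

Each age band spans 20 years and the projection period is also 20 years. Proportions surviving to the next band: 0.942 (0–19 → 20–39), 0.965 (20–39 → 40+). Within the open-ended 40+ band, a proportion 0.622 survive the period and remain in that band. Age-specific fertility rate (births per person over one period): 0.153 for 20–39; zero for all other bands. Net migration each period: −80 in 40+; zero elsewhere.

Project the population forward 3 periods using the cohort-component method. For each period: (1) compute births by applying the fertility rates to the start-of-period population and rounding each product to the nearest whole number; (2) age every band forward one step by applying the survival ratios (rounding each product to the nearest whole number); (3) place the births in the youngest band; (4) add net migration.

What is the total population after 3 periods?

3046

[period 1]
Births: 2150 * 0.153 = 329
20–39: 2310 * 0.942 = 2176
40+: 2150 * 0.965 + 1820 * 0.622 = 2075 + 1132 = 3207
Net migration: 40+ − 80 → 3127
End of period: [329, 2176, 3127]
[period 2]
Births: 2176 * 0.153 = 333
20–39: 329 * 0.942 = 310
40+: 2176 * 0.965 + 3127 * 0.622 = 2100 + 1945 = 4045
Net migration: 40+ − 80 → 3965
End of period: [333, 310, 3965]
[period 3]
Births: 310 * 0.153 = 47
20–39: 333 * 0.942 = 314
40+: 310 * 0.965 + 3965 * 0.622 = 299 + 2466 = 2765
Net migration: 40+ − 80 → 2685
End of period: [47, 314, 2685]
Total after period 3: 47 + 314 + 2685 = 3046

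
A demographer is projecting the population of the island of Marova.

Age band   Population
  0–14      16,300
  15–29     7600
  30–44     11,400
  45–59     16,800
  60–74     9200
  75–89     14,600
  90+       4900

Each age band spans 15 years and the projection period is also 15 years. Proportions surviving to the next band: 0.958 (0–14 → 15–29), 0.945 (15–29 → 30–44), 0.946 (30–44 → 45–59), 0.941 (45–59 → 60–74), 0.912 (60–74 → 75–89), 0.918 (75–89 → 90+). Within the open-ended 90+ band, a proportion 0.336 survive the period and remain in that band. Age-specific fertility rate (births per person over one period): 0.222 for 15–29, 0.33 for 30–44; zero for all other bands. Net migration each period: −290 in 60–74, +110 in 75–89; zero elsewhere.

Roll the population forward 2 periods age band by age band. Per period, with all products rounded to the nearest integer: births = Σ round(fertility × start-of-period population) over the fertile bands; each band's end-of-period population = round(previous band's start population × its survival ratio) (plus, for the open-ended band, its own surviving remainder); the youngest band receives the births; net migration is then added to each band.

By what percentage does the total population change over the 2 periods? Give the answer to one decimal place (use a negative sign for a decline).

Let band 1 be 0–14 through band 7 = 90+.
— Period 1 —
Births: 7600 * 0.222 = 1687  |  11400 * 0.33 = 3762 → total 5449
Band 2: 16300 * 0.958 = 15615
Band 3: 7600 * 0.945 = 7182
Band 4: 11400 * 0.946 = 10784
Band 5: 16800 * 0.941 = 15809
Band 6: 9200 * 0.912 = 8390
Band 7: 14600 * 0.918 + 4900 * 0.336 = 13403 + 1646 = 15049
Net migration: Band 5 − 290 → 15519; Band 6 + 110 → 8500
End of period: [5449, 15615, 7182, 10784, 15519, 8500, 15049]
— Period 2 —
Births: 15615 * 0.222 = 3467  |  7182 * 0.33 = 2370 → total 5837
Band 2: 5449 * 0.958 = 5220
Band 3: 15615 * 0.945 = 14756
Band 4: 7182 * 0.946 = 6794
Band 5: 10784 * 0.941 = 10148
Band 6: 15519 * 0.912 = 14153
Band 7: 8500 * 0.918 + 15049 * 0.336 = 7803 + 5056 = 12859
Net migration: Band 5 − 290 → 9858; Band 6 + 110 → 14263
End of period: [5837, 5220, 14756, 6794, 9858, 14263, 12859]
Total: 80800 → 69587; change = -11213; percentage change = -13.9%

-13.9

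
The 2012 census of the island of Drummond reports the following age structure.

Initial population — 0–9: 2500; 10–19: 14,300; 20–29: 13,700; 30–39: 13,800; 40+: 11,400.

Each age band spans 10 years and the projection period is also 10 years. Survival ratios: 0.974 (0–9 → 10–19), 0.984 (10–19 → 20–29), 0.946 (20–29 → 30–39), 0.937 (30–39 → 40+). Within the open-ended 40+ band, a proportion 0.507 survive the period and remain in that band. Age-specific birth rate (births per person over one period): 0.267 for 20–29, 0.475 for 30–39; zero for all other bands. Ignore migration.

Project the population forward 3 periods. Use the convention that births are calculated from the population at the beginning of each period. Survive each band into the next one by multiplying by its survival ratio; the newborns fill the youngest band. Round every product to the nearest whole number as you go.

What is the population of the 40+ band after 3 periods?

23438

Let band 1 be 0–9 through band 5 = 40+.
After projecting period 1:
Births: 13700 × 0.267 = 3658  |  13800 × 0.475 = 6555 → total 10213
Band 2: 2500 × 0.974 = 2435
Band 3: 14300 × 0.984 = 14071
Band 4: 13700 × 0.946 = 12960
Band 5: 13800 × 0.937 + 11400 × 0.507 = 12931 + 5780 = 18711
End of period: [10213, 2435, 14071, 12960, 18711]
After projecting period 2:
Births: 14071 × 0.267 = 3757  |  12960 × 0.475 = 6156 → total 9913
Band 2: 10213 × 0.974 = 9947
Band 3: 2435 × 0.984 = 2396
Band 4: 14071 × 0.946 = 13311
Band 5: 12960 × 0.937 + 18711 × 0.507 = 12144 + 9486 = 21630
End of period: [9913, 9947, 2396, 13311, 21630]
After projecting period 3:
Births: 2396 × 0.267 = 640  |  13311 × 0.475 = 6323 → total 6963
Band 2: 9913 × 0.974 = 9655
Band 3: 9947 × 0.984 = 9788
Band 4: 2396 × 0.946 = 2267
Band 5: 13311 × 0.937 + 21630 × 0.507 = 12472 + 10966 = 23438
End of period: [6963, 9655, 9788, 2267, 23438]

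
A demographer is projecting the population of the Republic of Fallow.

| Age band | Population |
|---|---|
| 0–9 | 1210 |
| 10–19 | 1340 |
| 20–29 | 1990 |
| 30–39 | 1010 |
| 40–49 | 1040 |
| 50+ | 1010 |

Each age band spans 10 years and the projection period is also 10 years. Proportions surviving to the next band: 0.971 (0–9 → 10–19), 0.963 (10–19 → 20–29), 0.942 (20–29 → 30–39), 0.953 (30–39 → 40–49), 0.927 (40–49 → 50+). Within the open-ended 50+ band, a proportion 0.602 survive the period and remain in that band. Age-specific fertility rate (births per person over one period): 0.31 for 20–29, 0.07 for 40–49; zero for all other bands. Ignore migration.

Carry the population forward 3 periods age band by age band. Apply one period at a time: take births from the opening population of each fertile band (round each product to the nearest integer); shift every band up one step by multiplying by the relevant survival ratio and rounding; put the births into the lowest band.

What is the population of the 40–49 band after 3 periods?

1158

— Period 1 —
Births: 1990 * 0.31 = 617, 1040 * 0.07 = 73 → 690
10–19: 1210 * 0.971 = 1175
20–29: 1340 * 0.963 = 1290
30–39: 1990 * 0.942 = 1875
40–49: 1010 * 0.953 = 963
50+: 1040 * 0.927 + 1010 * 0.602 = 964 + 608 = 1572
→ [690, 1175, 1290, 1875, 963, 1572]
— Period 2 —
Births: 1290 * 0.31 = 400, 963 * 0.07 = 67 → 467
10–19: 690 * 0.971 = 670
20–29: 1175 * 0.963 = 1132
30–39: 1290 * 0.942 = 1215
40–49: 1875 * 0.953 = 1787
50+: 963 * 0.927 + 1572 * 0.602 = 893 + 946 = 1839
→ [467, 670, 1132, 1215, 1787, 1839]
— Period 3 —
Births: 1132 * 0.31 = 351, 1787 * 0.07 = 125 → 476
10–19: 467 * 0.971 = 453
20–29: 670 * 0.963 = 645
30–39: 1132 * 0.942 = 1066
40–49: 1215 * 0.953 = 1158
50+: 1787 * 0.927 + 1839 * 0.602 = 1657 + 1107 = 2764
→ [476, 453, 645, 1066, 1158, 2764]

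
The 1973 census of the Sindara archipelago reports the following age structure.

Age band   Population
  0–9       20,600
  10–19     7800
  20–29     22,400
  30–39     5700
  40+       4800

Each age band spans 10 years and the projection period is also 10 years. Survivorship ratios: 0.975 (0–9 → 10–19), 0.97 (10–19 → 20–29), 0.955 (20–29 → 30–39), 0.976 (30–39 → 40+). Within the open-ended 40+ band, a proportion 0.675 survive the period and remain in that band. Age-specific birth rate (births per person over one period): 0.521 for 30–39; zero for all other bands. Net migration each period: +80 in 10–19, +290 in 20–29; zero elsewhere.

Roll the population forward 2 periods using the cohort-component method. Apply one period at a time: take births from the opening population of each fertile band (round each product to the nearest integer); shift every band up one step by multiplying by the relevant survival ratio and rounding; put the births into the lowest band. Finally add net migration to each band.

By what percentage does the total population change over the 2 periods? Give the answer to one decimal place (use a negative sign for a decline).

Period 1:
Births: 5700 × 0.521 = 2970
10–19: 20600 × 0.975 = 20085
20–29: 7800 × 0.97 = 7566
30–39: 22400 × 0.955 = 21392
40+: 5700 × 0.976 + 4800 × 0.675 = 5563 + 3240 = 8803
Net migration: 10–19 + 80 → 20165; 20–29 + 290 → 7856
End of period: [2970, 20165, 7856, 21392, 8803]
Period 2:
Births: 21392 × 0.521 = 11145
10–19: 2970 × 0.975 = 2896
20–29: 20165 × 0.97 = 19560
30–39: 7856 × 0.955 = 7502
40+: 21392 × 0.976 + 8803 × 0.675 = 20879 + 5942 = 26821
Net migration: 10–19 + 80 → 2976; 20–29 + 290 → 19850
End of period: [11145, 2976, 19850, 7502, 26821]
Total: 61300 → 68294; change = 6994; percentage change = 11.4%

11.4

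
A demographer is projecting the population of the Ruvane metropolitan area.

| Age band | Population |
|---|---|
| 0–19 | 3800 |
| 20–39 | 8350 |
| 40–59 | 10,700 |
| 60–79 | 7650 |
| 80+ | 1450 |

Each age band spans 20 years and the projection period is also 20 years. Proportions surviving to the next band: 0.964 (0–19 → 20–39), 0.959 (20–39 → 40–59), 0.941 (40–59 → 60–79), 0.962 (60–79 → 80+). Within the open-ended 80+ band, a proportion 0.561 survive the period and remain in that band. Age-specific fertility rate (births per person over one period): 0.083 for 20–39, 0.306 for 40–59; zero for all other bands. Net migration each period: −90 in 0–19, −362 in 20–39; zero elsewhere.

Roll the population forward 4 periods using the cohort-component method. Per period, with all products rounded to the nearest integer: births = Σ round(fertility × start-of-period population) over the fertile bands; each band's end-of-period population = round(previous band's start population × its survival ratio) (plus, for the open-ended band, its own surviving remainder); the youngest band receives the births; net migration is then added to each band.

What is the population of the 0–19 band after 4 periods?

— Period 1 —
Births: 8350 × 0.083 = 693, 10700 × 0.306 = 3274 ⇒ total 3967
20–39: 3800 × 0.964 = 3663
40–59: 8350 × 0.959 = 8008
60–79: 10700 × 0.941 = 10069
80+: 7650 × 0.962 + 1450 × 0.561 = 7359 + 813 = 8172
Net migration: 0–19 − 90 → 3877; 20–39 − 362 → 3301
Giving 3877 / 3301 / 8008 / 10069 / 8172.
— Period 2 —
Births: 3301 × 0.083 = 274, 8008 × 0.306 = 2450 ⇒ total 2724
20–39: 3877 × 0.964 = 3737
40–59: 3301 × 0.959 = 3166
60–79: 8008 × 0.941 = 7536
80+: 10069 × 0.962 + 8172 × 0.561 = 9686 + 4584 = 14270
Net migration: 0–19 − 90 → 2634; 20–39 − 362 → 3375
Giving 2634 / 3375 / 3166 / 7536 / 14270.
— Period 3 —
Births: 3375 × 0.083 = 280, 3166 × 0.306 = 969 ⇒ total 1249
20–39: 2634 × 0.964 = 2539
40–59: 3375 × 0.959 = 3237
60–79: 3166 × 0.941 = 2979
80+: 7536 × 0.962 + 14270 × 0.561 = 7250 + 8005 = 15255
Net migration: 0–19 − 90 → 1159; 20–39 − 362 → 2177
Giving 1159 / 2177 / 3237 / 2979 / 15255.
— Period 4 —
Births: 2177 × 0.083 = 181, 3237 × 0.306 = 991 ⇒ total 1172
20–39: 1159 × 0.964 = 1117
40–59: 2177 × 0.959 = 2088
60–79: 3237 × 0.941 = 3046
80+: 2979 × 0.962 + 15255 × 0.561 = 2866 + 8558 = 11424
Net migration: 0–19 − 90 → 1082; 20–39 − 362 → 755
Giving 1082 / 755 / 2088 / 3046 / 11424.

1082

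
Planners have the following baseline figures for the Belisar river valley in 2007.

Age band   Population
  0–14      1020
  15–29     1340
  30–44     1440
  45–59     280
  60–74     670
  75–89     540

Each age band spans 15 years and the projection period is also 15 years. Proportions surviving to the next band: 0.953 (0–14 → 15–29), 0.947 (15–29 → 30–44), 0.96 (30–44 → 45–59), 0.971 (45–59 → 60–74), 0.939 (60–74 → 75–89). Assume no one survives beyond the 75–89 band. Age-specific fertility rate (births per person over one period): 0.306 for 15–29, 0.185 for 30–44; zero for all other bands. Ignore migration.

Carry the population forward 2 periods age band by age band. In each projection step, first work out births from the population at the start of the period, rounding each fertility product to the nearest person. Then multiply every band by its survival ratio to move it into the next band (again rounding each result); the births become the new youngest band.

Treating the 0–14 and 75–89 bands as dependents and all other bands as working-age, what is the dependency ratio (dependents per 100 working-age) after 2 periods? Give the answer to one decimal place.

19.1

Period 1.
Births: 1340 × 0.306 = 410, 1440 × 0.185 = 266 — total 676
15–29: 1020 × 0.953 = 972
30–44: 1340 × 0.947 = 1269
45–59: 1440 × 0.96 = 1382
60–74: 280 × 0.971 = 272
75–89: 670 × 0.939 = 629
Population now: 0–14=676, 15–29=972, 30–44=1269, 45–59=1382, 60–74=272, 75–89=629
Period 2.
Births: 972 × 0.306 = 297, 1269 × 0.185 = 235 — total 532
15–29: 676 × 0.953 = 644
30–44: 972 × 0.947 = 920
45–59: 1269 × 0.96 = 1218
60–74: 1382 × 0.971 = 1342
75–89: 272 × 0.939 = 255
Population now: 0–14=532, 15–29=644, 30–44=920, 45–59=1218, 60–74=1342, 75–89=255
Dependents (band 0–14 + band 75–89) = 532 + 255 = 787; working-age = 4124; ratio = 787/4124 × 100 = 19.1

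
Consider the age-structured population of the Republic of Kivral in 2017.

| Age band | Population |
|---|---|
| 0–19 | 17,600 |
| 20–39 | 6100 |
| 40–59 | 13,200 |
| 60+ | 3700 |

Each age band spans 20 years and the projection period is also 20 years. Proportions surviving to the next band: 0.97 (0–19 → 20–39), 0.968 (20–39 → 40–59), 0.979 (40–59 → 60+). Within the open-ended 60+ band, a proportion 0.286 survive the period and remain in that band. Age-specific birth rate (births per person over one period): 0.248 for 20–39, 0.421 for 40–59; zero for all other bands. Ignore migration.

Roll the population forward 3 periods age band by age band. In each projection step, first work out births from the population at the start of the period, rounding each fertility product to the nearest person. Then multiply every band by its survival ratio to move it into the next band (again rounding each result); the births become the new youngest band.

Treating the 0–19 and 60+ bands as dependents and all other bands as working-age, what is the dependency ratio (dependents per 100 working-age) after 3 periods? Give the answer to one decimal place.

Numbering the bands 1..4 from youngest to oldest:
Period 1.
Births: 6100 × 0.248 = 1513 ; 13200 × 0.421 = 5557 ⇒ total 7070
Band 2: 17600 × 0.97 = 17072
Band 3: 6100 × 0.968 = 5905
Band 4: 13200 × 0.979 + 3700 × 0.286 = 12923 + 1058 = 13981
Giving 7070 / 17072 / 5905 / 13981.
Period 2.
Births: 17072 × 0.248 = 4234 ; 5905 × 0.421 = 2486 ⇒ total 6720
Band 2: 7070 × 0.97 = 6858
Band 3: 17072 × 0.968 = 16526
Band 4: 5905 × 0.979 + 13981 × 0.286 = 5781 + 3999 = 9780
Giving 6720 / 6858 / 16526 / 9780.
Period 3.
Births: 6858 × 0.248 = 1701 ; 16526 × 0.421 = 6957 ⇒ total 8658
Band 2: 6720 × 0.97 = 6518
Band 3: 6858 × 0.968 = 6639
Band 4: 16526 × 0.979 + 9780 × 0.286 = 16179 + 2797 = 18976
Giving 8658 / 6518 / 6639 / 18976.
Dependents (band 0–19 + band 60+) = 8658 + 18976 = 27634; working-age = 13157; ratio = 27634/13157 × 100 = 210.0

210.0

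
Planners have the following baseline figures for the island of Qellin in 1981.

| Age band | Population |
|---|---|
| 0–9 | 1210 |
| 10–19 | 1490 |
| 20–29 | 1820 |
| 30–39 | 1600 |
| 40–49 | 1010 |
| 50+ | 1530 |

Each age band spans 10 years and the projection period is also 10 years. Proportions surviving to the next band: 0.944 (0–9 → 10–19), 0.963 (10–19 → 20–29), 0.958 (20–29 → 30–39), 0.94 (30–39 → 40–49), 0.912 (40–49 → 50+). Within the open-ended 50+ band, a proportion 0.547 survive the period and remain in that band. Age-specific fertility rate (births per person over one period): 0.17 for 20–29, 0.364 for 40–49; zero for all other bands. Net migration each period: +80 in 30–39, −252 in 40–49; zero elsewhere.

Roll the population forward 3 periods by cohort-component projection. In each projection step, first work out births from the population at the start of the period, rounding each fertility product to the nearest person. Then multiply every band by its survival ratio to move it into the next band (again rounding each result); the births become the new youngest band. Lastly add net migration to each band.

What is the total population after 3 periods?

6731

After projecting period 1:
Births: 1820 × 0.17 = 309, 1010 × 0.364 = 368 → total 677
10–19: 1210 × 0.944 = 1142
20–29: 1490 × 0.963 = 1435
30–39: 1820 × 0.958 = 1744
40–49: 1600 × 0.94 = 1504
50+: 1010 × 0.912 + 1530 × 0.547 = 921 + 837 = 1758
Net migration: 30–39 + 80 → 1824; 40–49 − 252 → 1252
Giving 677 / 1142 / 1435 / 1824 / 1252 / 1758.
After projecting period 2:
Births: 1435 × 0.17 = 244, 1252 × 0.364 = 456 → total 700
10–19: 677 × 0.944 = 639
20–29: 1142 × 0.963 = 1100
30–39: 1435 × 0.958 = 1375
40–49: 1824 × 0.94 = 1715
50+: 1252 × 0.912 + 1758 × 0.547 = 1142 + 962 = 2104
Net migration: 30–39 + 80 → 1455; 40–49 − 252 → 1463
Giving 700 / 639 / 1100 / 1455 / 1463 / 2104.
After projecting period 3:
Births: 1100 × 0.17 = 187, 1463 × 0.364 = 533 → total 720
10–19: 700 × 0.944 = 661
20–29: 639 × 0.963 = 615
30–39: 1100 × 0.958 = 1054
40–49: 1455 × 0.94 = 1368
50+: 1463 × 0.912 + 2104 × 0.547 = 1334 + 1151 = 2485
Net migration: 30–39 + 80 → 1134; 40–49 − 252 → 1116
Giving 720 / 661 / 615 / 1134 / 1116 / 2485.
Total after period 3: 720 + 661 + 615 + 1134 + 1116 + 2485 = 6731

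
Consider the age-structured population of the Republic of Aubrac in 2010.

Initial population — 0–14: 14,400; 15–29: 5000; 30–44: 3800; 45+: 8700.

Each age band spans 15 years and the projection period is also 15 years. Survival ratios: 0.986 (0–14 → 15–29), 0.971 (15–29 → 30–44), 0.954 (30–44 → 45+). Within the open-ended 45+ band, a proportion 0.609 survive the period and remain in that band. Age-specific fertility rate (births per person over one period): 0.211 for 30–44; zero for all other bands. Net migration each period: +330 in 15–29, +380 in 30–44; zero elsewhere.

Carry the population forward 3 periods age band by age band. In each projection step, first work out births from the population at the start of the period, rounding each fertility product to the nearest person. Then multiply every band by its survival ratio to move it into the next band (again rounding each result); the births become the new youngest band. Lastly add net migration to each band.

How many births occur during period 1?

802

Numbering the groups 1..4 from youngest to oldest:
Period 1.
Births: 3800 × 0.211 = 802
Group 2: 14400 × 0.986 = 14198
Group 3: 5000 × 0.971 = 4855
Group 4: 3800 × 0.954 + 8700 × 0.609 = 3625 + 5298 = 8923
Net migration: Group 2 + 330 → 14528; Group 3 + 380 → 5235
Giving 802 / 14528 / 5235 / 8923.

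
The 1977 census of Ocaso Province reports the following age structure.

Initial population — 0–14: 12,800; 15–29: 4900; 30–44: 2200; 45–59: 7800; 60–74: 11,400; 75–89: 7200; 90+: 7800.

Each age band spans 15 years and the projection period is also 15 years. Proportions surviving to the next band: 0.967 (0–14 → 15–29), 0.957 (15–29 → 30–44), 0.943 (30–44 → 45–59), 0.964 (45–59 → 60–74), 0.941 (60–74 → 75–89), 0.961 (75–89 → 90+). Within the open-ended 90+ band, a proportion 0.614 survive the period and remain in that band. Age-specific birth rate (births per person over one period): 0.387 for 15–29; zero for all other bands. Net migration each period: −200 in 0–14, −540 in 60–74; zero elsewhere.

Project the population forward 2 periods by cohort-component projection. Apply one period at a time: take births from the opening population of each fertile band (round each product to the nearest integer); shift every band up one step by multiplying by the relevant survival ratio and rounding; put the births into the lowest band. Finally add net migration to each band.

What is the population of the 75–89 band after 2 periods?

[period 1]
Births: 4900 × 0.387 = 1896
15–29: 12800 × 0.967 = 12378
30–44: 4900 × 0.957 = 4689
45–59: 2200 × 0.943 = 2075
60–74: 7800 × 0.964 = 7519
75–89: 11400 × 0.941 = 10727
90+: 7200 × 0.961 + 7800 × 0.614 = 6919 + 4789 = 11708
Net migration: 0–14 − 200 → 1696; 60–74 − 540 → 6979
Giving 1696 / 12378 / 4689 / 2075 / 6979 / 10727 / 11708.
[period 2]
Births: 12378 × 0.387 = 4790
15–29: 1696 × 0.967 = 1640
30–44: 12378 × 0.957 = 11846
45–59: 4689 × 0.943 = 4422
60–74: 2075 × 0.964 = 2000
75–89: 6979 × 0.941 = 6567
90+: 10727 × 0.961 + 11708 × 0.614 = 10309 + 7189 = 17498
Net migration: 0–14 − 200 → 4590; 60–74 − 540 → 1460
Giving 4590 / 1640 / 11846 / 4422 / 1460 / 6567 / 17498.

6567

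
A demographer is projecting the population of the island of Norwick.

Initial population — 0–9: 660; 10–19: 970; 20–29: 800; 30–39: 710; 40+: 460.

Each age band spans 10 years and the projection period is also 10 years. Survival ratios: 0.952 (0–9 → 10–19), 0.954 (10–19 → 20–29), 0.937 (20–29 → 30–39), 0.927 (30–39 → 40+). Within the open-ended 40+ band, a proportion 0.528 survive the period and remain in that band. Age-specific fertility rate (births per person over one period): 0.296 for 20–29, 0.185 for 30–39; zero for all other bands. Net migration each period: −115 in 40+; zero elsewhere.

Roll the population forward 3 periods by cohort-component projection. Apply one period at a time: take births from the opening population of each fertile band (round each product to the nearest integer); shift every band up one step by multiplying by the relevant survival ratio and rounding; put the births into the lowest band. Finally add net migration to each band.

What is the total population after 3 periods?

Let band 1 be 0–9 through band 5 = 40+.
[period 1]
Births: 800 × 0.296 = 237 ; 710 × 0.185 = 131 ⇒ total 368
Band 2: 660 × 0.952 = 628
Band 3: 970 × 0.954 = 925
Band 4: 800 × 0.937 = 750
Band 5: 710 × 0.927 + 460 × 0.528 = 658 + 243 = 901
Net migration: Band 5 − 115 → 786
End of period: [368, 628, 925, 750, 786]
[period 2]
Births: 925 × 0.296 = 274 ; 750 × 0.185 = 139 ⇒ total 413
Band 2: 368 × 0.952 = 350
Band 3: 628 × 0.954 = 599
Band 4: 925 × 0.937 = 867
Band 5: 750 × 0.927 + 786 × 0.528 = 695 + 415 = 1110
Net migration: Band 5 − 115 → 995
End of period: [413, 350, 599, 867, 995]
[period 3]
Births: 599 × 0.296 = 177 ; 867 × 0.185 = 160 ⇒ total 337
Band 2: 413 × 0.952 = 393
Band 3: 350 × 0.954 = 334
Band 4: 599 × 0.937 = 561
Band 5: 867 × 0.927 + 995 × 0.528 = 804 + 525 = 1329
Net migration: Band 5 − 115 → 1214
End of period: [337, 393, 334, 561, 1214]
Total after period 3: 337 + 393 + 334 + 561 + 1214 = 2839

2839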